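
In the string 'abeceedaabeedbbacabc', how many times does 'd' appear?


Scanning 'abeceedaabeedbbacabc' for 'd':
  Position 6: 'd' -> MATCH (count: 1)
  Position 12: 'd' -> MATCH (count: 2)
Total occurrences of 'd': 2

2


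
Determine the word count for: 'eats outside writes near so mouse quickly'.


Counting words by splitting on spaces:
  Word 1: 'eats'
  Word 2: 'outside'
  Word 3: 'writes'
  Word 4: 'near'
  Word 5: 'so'
  Word 6: 'mouse'
  Word 7: 'quickly'
Total words: 7

7


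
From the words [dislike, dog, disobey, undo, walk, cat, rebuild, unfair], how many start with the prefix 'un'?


Checking each word for prefix 'un':
  'dislike' -> no (count: 0)
  'dog' -> no (count: 0)
  'disobey' -> no (count: 0)
  'undo' -> YES, starts with 'un' (count: 1)
  'walk' -> no (count: 1)
  'cat' -> no (count: 1)
  'rebuild' -> no (count: 1)
  'unfair' -> YES, starts with 'un' (count: 2)
Total with prefix 'un': 2

2


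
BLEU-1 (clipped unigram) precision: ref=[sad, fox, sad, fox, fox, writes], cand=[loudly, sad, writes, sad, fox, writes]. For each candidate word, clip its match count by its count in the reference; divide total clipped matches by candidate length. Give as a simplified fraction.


Reference word counts: {'fox': 3, 'sad': 2, 'writes': 1}
Checking each candidate word (with clipping):
  'loudly' -> not in reference -> no match (matches: 0)
  'sad' -> in reference (ref count 2, used 1/2) -> match (matches: 1)
  'writes' -> in reference (ref count 1, used 1/1) -> match (matches: 2)
  'sad' -> in reference (ref count 2, used 2/2) -> match (matches: 3)
  'fox' -> in reference (ref count 3, used 1/3) -> match (matches: 4)
  'writes' -> ref count 1 already used up (1/1) -> clipped, no match (matches: 4)
Clipped matches: 4, Candidate length: 6
Precision = 4/6 = 2/3

2/3


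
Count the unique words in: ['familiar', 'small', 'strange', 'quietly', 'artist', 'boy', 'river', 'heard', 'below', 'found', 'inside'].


Listing all tokens and tracking unique types:
  Token 1: 'familiar' -> NEW (unique so far: 1)
  Token 2: 'small' -> NEW (unique so far: 2)
  Token 3: 'strange' -> NEW (unique so far: 3)
  Token 4: 'quietly' -> NEW (unique so far: 4)
  Token 5: 'artist' -> NEW (unique so far: 5)
  Token 6: 'boy' -> NEW (unique so far: 6)
  Token 7: 'river' -> NEW (unique so far: 7)
  Token 8: 'heard' -> NEW (unique so far: 8)
  Token 9: 'below' -> NEW (unique so far: 9)
  Token 10: 'found' -> NEW (unique so far: 10)
  Token 11: 'inside' -> NEW (unique so far: 11)
Unique types: ('artist', 'below', 'boy', 'familiar', 'found', 'heard', 'inside', 'quietly', 'river', 'small', 'strange')
Vocabulary size: 11

11


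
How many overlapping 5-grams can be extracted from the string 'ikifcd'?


String 'ikifcd' has length L = 6.
Number of overlapping n-grams = L - n + 1
Substituting: 6 - 5 + 1 = 2

2


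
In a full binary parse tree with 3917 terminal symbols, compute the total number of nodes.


Leaf nodes (terminals): 3917
Internal nodes = n - 1 = 3917 - 1 = 3916
Total = leaves + internal = 3917 + 3916 = 7833

7833


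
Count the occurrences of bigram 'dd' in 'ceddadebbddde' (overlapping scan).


Scanning 'ceddadebbddde' for bigram 'dd':
  Position 0: 'ce' -> no
  Position 1: 'ed' -> no
  Position 2: 'dd' -> MATCH
  Position 3: 'da' -> no
  Position 4: 'ad' -> no
  Position 5: 'de' -> no
  Position 6: 'eb' -> no
  Position 7: 'bb' -> no
  Position 8: 'bd' -> no
  Position 9: 'dd' -> MATCH
  Position 10: 'dd' -> MATCH
  Position 11: 'de' -> no
Total matches: 3

3


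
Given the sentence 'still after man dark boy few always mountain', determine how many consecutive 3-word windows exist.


Word trigrams from [8] words:
  Trigram 1: (still after man)
  Trigram 2: (after man dark)
  Trigram 3: (man dark boy)
  Trigram 4: (dark boy few)
  Trigram 5: (boy few always)
  Trigram 6: (few always mountain)
Total word trigrams: 8 - 2 = 6

6


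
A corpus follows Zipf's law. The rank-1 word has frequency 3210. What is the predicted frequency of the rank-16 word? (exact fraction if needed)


Zipf's law: freq(rank) = f1 / rank
f1 = 3210, rank = 16
freq = 3210 / 16
GCD(3210, 16) = 2
Simplified: 1605/8

1605/8


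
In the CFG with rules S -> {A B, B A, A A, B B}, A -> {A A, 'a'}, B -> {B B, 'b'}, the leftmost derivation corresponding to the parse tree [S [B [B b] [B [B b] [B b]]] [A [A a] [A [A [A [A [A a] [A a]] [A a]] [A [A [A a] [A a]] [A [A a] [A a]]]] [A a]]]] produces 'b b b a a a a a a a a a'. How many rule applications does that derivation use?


Every bracketed nonterminal node [X ...] in the tree is produced by exactly one rule application.
Reading the tree off as a leftmost derivation:
  Step 1: S  =>  B A   (applied S -> B A)
  Step 2: B A  =>  B B A   (applied B -> B B)
  Step 3: B B A  =>  b B A   (applied B -> b)
  Step 4: b B A  =>  b B B A   (applied B -> B B)
  Step 5: b B B A  =>  b b B A   (applied B -> b)
  Step 6: b b B A  =>  b b b A   (applied B -> b)
  Step 7: b b b A  =>  b b b A A   (applied A -> A A)
  Step 8: b b b A A  =>  b b b a A   (applied A -> a)
  Step 9: b b b a A  =>  b b b a A A   (applied A -> A A)
  Step 10: b b b a A A  =>  b b b a A A A   (applied A -> A A)
  Step 11: b b b a A A A  =>  b b b a A A A A   (applied A -> A A)
  Step 12: b b b a A A A A  =>  b b b a A A A A A   (applied A -> A A)
  Step 13: b b b a A A A A A  =>  b b b a a A A A A   (applied A -> a)
  Step 14: b b b a a A A A A  =>  b b b a a a A A A   (applied A -> a)
  Step 15: b b b a a a A A A  =>  b b b a a a a A A   (applied A -> a)
  Step 16: b b b a a a a A A  =>  b b b a a a a A A A   (applied A -> A A)
  Step 17: b b b a a a a A A A  =>  b b b a a a a A A A A   (applied A -> A A)
  Step 18: b b b a a a a A A A A  =>  b b b a a a a a A A A   (applied A -> a)
  Step 19: b b b a a a a a A A A  =>  b b b a a a a a a A A   (applied A -> a)
  Step 20: b b b a a a a a a A A  =>  b b b a a a a a a A A A   (applied A -> A A)
  Step 21: b b b a a a a a a A A A  =>  b b b a a a a a a a A A   (applied A -> a)
  Step 22: b b b a a a a a a a A A  =>  b b b a a a a a a a a A   (applied A -> a)
  Step 23: b b b a a a a a a a a A  =>  b b b a a a a a a a a a   (applied A -> a)
Final yield: b b b a a a a a a a a a
Total rewrite steps: 23

23


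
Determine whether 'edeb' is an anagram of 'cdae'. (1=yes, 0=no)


Sort characters of 'edeb': 'bdee'
Sort characters of 'cdae': 'acde'
Sorted forms differ -> they are NOT anagrams
Result: 0

0


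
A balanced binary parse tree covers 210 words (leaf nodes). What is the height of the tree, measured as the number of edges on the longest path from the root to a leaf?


In a balanced binary tree with n leaves the deepest leaf is ceil(log2(n)) edges below the root.
log2(210) = 7.7142
ceil(7.7142) = 8
height (edges) = 8

8


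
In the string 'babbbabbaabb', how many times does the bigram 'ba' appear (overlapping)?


Scanning 'babbbabbaabb' for bigram 'ba':
  Position 0: 'ba' -> MATCH
  Position 1: 'ab' -> no
  Position 2: 'bb' -> no
  Position 3: 'bb' -> no
  Position 4: 'ba' -> MATCH
  Position 5: 'ab' -> no
  Position 6: 'bb' -> no
  Position 7: 'ba' -> MATCH
  Position 8: 'aa' -> no
  Position 9: 'ab' -> no
  Position 10: 'bb' -> no
Total matches: 3

3


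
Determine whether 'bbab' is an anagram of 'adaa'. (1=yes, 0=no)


Sort characters of 'bbab': 'abbb'
Sort characters of 'adaa': 'aaad'
Sorted forms differ -> they are NOT anagrams
Result: 0

0


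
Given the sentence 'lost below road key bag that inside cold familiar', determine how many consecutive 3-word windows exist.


Word trigrams from [9] words:
  Trigram 1: (lost below road)
  Trigram 2: (below road key)
  Trigram 3: (road key bag)
  Trigram 4: (key bag that)
  Trigram 5: (bag that inside)
  Trigram 6: (that inside cold)
  Trigram 7: (inside cold familiar)
Total word trigrams: 9 - 2 = 7

7


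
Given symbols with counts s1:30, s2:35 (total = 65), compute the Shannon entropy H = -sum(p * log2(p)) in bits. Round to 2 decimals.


Computing entropy H = -sum(p_i * log2(p_i)):
  s1: p = 30/65 = 0.4615, -p*log2(p) = 0.5148
  s2: p = 35/65 = 0.5385, -p*log2(p) = 0.4809
H = sum of terms = 0.9957
Rounded to 2 decimals: 1.00

1.00


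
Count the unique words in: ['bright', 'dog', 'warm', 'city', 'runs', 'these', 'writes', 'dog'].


Listing all tokens and tracking unique types:
  Token 1: 'bright' -> NEW (unique so far: 1)
  Token 2: 'dog' -> NEW (unique so far: 2)
  Token 3: 'warm' -> NEW (unique so far: 3)
  Token 4: 'city' -> NEW (unique so far: 4)
  Token 5: 'runs' -> NEW (unique so far: 5)
  Token 6: 'these' -> NEW (unique so far: 6)
  Token 7: 'writes' -> NEW (unique so far: 7)
  Token 8: 'dog' -> duplicate (unique so far: 7)
Unique types: ('bright', 'city', 'dog', 'runs', 'these', 'warm', 'writes')
Vocabulary size: 7

7


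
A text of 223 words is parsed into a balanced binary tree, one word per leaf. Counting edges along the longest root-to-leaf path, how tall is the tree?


In a balanced binary tree with n leaves the deepest leaf is ceil(log2(n)) edges below the root.
log2(223) = 7.8009
ceil(7.8009) = 8
height (edges) = 8

8


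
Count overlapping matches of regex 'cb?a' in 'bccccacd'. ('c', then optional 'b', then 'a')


Pattern: cb?a means 'c', then optional 'b', then 'a'.
Scanning 'bccccacd' position-by-position:
  Pos 0: window 'bcc' -> no
  Pos 1: window 'ccc' -> no
  Pos 2: window 'ccc' -> no
  Pos 3: window 'cca' -> no
  Pos 4: window 'cac' -> MATCH
  Pos 5: window 'acd' -> no
  Pos 6: window 'cd' -> no
  Pos 7: window 'd' -> no
Total matches: 1

1


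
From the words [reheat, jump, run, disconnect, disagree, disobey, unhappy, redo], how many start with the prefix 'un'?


Checking each word for prefix 'un':
  'reheat' -> no (count: 0)
  'jump' -> no (count: 0)
  'run' -> no (count: 0)
  'disconnect' -> no (count: 0)
  'disagree' -> no (count: 0)
  'disobey' -> no (count: 0)
  'unhappy' -> YES, starts with 'un' (count: 1)
  'redo' -> no (count: 1)
Total with prefix 'un': 1

1


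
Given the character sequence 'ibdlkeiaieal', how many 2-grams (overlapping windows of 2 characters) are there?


String 'ibdlkeiaieal' has length L = 12.
Number of overlapping n-grams = L - n + 1
Substituting: 12 - 2 + 1 = 11

11


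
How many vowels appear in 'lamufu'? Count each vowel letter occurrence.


Scanning each character of 'lamufu':
  Position 1: 'l' -> consonant (running count: 0)
  Position 2: 'a' -> vowel (running count: 1)
  Position 3: 'm' -> consonant (running count: 1)
  Position 4: 'u' -> vowel (running count: 2)
  Position 5: 'f' -> consonant (running count: 2)
  Position 6: 'u' -> vowel (running count: 3)
Total vowels: 3

3


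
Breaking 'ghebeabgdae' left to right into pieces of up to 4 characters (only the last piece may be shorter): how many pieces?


'ghebeabgdae' has 11 characters.
Chunking with max size 4:
  Chunk 1: 'gheb' (positions 0-3)
  Chunk 2: 'eabg' (positions 4-7)
  Chunk 3: 'dae' (positions 8-10)
Total chunks: ceil(11 / 4) = 3

3


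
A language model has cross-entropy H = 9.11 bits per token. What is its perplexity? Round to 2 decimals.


Perplexity formula: PP = 2^H
H = 9.11
PP = 2^9.11
Decompose: 2^9.11 = 2^9 * 2^0.11
2^9 = 512, 2^0.11 ~ 1.0792282
PP ~ 512 * 1.0792282 = 552.5648384
Rounded to 2 decimals: 552.56

552.56


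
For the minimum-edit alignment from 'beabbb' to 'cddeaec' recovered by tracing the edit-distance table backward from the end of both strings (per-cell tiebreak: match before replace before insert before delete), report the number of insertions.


Edit distance = 6. Backtracking from cell (6, 7) with preference match > replace > insert > delete,
then listing the resulting alignment 'beabbb' -> 'cddeaec' left to right:
  Step 1: insert 'c' [insertion #1]
  Step 2: insert 'd' [insertion #2]
  Step 3: replace b->d
  Step 4: keep 'e'
  Step 5: keep 'a'
  Step 6: delete 'b'
  Step 7: replace b->e
  Step 8: replace b->c
Total insertions: 2

2


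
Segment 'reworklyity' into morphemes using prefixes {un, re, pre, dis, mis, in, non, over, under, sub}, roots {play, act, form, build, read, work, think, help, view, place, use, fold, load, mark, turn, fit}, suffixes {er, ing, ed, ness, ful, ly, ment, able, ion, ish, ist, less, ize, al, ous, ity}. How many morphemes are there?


Segmenting 'reworklyity' against the inventory:
  're' -> prefix (morpheme 1)
  'work' -> root (morpheme 2)
  'ly' -> suffix (morpheme 3)
  'ity' -> suffix (morpheme 4)
Total morphemes: 4

4


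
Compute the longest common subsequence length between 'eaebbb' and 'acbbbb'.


DP table for LCS of 'eaebbb' and 'acbbbb':
       a  c  b  b  b  b
    0  0  0  0  0  0  0
  e 0  0  0  0  0  0  0
  a 0  1  1  1  1  1  1
  e 0  1  1  1  1  1  1
  b 0  1  1  2  2  2  2
  b 0  1  1  2  3  3  3
  b 0  1  1  2  3  4  4
LCS: 'abbb'
LCS length = 4

4


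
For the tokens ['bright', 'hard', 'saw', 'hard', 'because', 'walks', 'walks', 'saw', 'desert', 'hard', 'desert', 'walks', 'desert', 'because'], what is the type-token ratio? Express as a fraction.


Tokens: 14
Unique types: ('because', 'bright', 'desert', 'hard', 'saw', 'walks') = 6
TTR = 6/14
Simplify: divide both by 2 -> 3/7
TTR = 3/7

3/7


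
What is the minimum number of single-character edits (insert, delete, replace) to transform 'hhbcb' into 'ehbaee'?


Building DP table for s1='hhbcb' (len 5) and s2='ehbaee' (len 6):
       e  h  b  a  e  e
    0  1  2  3  4  5  6
  h 1  1  1  2  3  4  5
  h 2  2  1  2  3  4  5
  b 3  3  2  1  2  3  4
  c 4  4  3  2  2  3  4
  b 5  5  4  3  3  3  4
Edit distance = dp[5][6] = 4

4


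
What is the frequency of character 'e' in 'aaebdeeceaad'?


Scanning 'aaebdeeceaad' for 'e':
  Position 2: 'e' -> MATCH (count: 1)
  Position 5: 'e' -> MATCH (count: 2)
  Position 6: 'e' -> MATCH (count: 3)
  Position 8: 'e' -> MATCH (count: 4)
Total occurrences of 'e': 4

4


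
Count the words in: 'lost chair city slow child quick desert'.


Counting words by splitting on spaces:
  Word 1: 'lost'
  Word 2: 'chair'
  Word 3: 'city'
  Word 4: 'slow'
  Word 5: 'child'
  Word 6: 'quick'
  Word 7: 'desert'
Total words: 7

7


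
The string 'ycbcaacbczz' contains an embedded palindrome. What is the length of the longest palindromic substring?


Scanning 'ycbcaacbczz' for palindromic substrings.
Substring at positions 1-8: 'cbcaacbc'.
Check: reverse('cbcaacbc') = 'cbcaacbc' -> palindrome confirmed.
Neighbouring characters ('y' / 'z') break symmetry, so it cannot extend further.
No longer palindromic substring exists; longest length = 8

8


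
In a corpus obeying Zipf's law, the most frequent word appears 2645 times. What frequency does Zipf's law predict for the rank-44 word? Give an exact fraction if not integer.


Zipf's law: freq(rank) = f1 / rank
f1 = 2645, rank = 44
freq = 2645 / 44
GCD(2645, 44) = 1
Simplified: 2645/44

2645/44


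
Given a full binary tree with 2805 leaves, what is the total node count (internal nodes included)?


Leaf nodes (terminals): 2805
Internal nodes = n - 1 = 2805 - 1 = 2804
Total = leaves + internal = 2805 + 2804 = 5609

5609


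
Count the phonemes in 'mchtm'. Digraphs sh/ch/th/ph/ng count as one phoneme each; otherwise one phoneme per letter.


Parsing 'mchtm' greedily, digraphs first:
  'm' -> consonant phoneme (phonemes so far: 1)
  'ch' -> digraph (1 consonant phoneme) (phonemes so far: 2)
  't' -> consonant phoneme (phonemes so far: 3)
  'm' -> consonant phoneme (phonemes so far: 4)
Total phonemes: 4

4


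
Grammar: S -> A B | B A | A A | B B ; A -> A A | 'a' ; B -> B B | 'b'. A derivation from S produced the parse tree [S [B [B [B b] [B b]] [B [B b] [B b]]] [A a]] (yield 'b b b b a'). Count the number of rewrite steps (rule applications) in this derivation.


Every bracketed nonterminal node [X ...] in the tree is produced by exactly one rule application.
Reading the tree off as a leftmost derivation:
  Step 1: S  =>  B A   (applied S -> B A)
  Step 2: B A  =>  B B A   (applied B -> B B)
  Step 3: B B A  =>  B B B A   (applied B -> B B)
  Step 4: B B B A  =>  b B B A   (applied B -> b)
  Step 5: b B B A  =>  b b B A   (applied B -> b)
  Step 6: b b B A  =>  b b B B A   (applied B -> B B)
  Step 7: b b B B A  =>  b b b B A   (applied B -> b)
  Step 8: b b b B A  =>  b b b b A   (applied B -> b)
  Step 9: b b b b A  =>  b b b b a   (applied A -> a)
Final yield: b b b b a
Total rewrite steps: 9

9


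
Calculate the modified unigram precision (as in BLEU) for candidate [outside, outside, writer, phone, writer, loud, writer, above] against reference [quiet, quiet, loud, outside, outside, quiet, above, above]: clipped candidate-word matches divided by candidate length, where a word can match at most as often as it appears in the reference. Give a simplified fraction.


Reference word counts: {'above': 2, 'loud': 1, 'outside': 2, 'quiet': 3}
Checking each candidate word (with clipping):
  'outside' -> in reference (ref count 2, used 1/2) -> match (matches: 1)
  'outside' -> in reference (ref count 2, used 2/2) -> match (matches: 2)
  'writer' -> not in reference -> no match (matches: 2)
  'phone' -> not in reference -> no match (matches: 2)
  'writer' -> not in reference -> no match (matches: 2)
  'loud' -> in reference (ref count 1, used 1/1) -> match (matches: 3)
  'writer' -> not in reference -> no match (matches: 3)
  'above' -> in reference (ref count 2, used 1/2) -> match (matches: 4)
Clipped matches: 4, Candidate length: 8
Precision = 4/8 = 1/2

1/2


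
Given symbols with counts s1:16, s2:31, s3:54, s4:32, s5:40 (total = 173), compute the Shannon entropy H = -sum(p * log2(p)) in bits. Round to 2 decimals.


Computing entropy H = -sum(p_i * log2(p_i)):
  s1: p = 16/173 = 0.0925, -p*log2(p) = 0.3177
  s2: p = 31/173 = 0.1792, -p*log2(p) = 0.4445
  s3: p = 54/173 = 0.3121, -p*log2(p) = 0.5243
  s4: p = 32/173 = 0.1850, -p*log2(p) = 0.4503
  s5: p = 40/173 = 0.2312, -p*log2(p) = 0.4885
H = sum of terms = 2.2253
Rounded to 2 decimals: 2.23

2.23


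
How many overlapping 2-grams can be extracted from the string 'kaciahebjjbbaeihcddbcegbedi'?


String 'kaciahebjjbbaeihcddbcegbedi' has length L = 27.
Number of overlapping n-grams = L - n + 1
Substituting: 27 - 2 + 1 = 26

26


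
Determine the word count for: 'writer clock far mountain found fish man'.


Counting words by splitting on spaces:
  Word 1: 'writer'
  Word 2: 'clock'
  Word 3: 'far'
  Word 4: 'mountain'
  Word 5: 'found'
  Word 6: 'fish'
  Word 7: 'man'
Total words: 7

7


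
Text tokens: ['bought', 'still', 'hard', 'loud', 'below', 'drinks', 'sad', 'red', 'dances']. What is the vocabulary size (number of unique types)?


Listing all tokens and tracking unique types:
  Token 1: 'bought' -> NEW (unique so far: 1)
  Token 2: 'still' -> NEW (unique so far: 2)
  Token 3: 'hard' -> NEW (unique so far: 3)
  Token 4: 'loud' -> NEW (unique so far: 4)
  Token 5: 'below' -> NEW (unique so far: 5)
  Token 6: 'drinks' -> NEW (unique so far: 6)
  Token 7: 'sad' -> NEW (unique so far: 7)
  Token 8: 'red' -> NEW (unique so far: 8)
  Token 9: 'dances' -> NEW (unique so far: 9)
Unique types: ('below', 'bought', 'dances', 'drinks', 'hard', 'loud', 'red', 'sad', 'still')
Vocabulary size: 9

9


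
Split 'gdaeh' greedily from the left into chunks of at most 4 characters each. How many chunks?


'gdaeh' has 5 characters.
Chunking with max size 4:
  Chunk 1: 'gdae' (positions 0-3)
  Chunk 2: 'h' (positions 4-4)
Total chunks: ceil(5 / 4) = 2

2


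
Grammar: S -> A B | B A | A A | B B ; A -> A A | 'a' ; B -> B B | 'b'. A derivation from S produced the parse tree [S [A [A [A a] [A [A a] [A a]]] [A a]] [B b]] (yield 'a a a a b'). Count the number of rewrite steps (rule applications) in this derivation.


Every bracketed nonterminal node [X ...] in the tree is produced by exactly one rule application.
Reading the tree off as a leftmost derivation:
  Step 1: S  =>  A B   (applied S -> A B)
  Step 2: A B  =>  A A B   (applied A -> A A)
  Step 3: A A B  =>  A A A B   (applied A -> A A)
  Step 4: A A A B  =>  a A A B   (applied A -> a)
  Step 5: a A A B  =>  a A A A B   (applied A -> A A)
  Step 6: a A A A B  =>  a a A A B   (applied A -> a)
  Step 7: a a A A B  =>  a a a A B   (applied A -> a)
  Step 8: a a a A B  =>  a a a a B   (applied A -> a)
  Step 9: a a a a B  =>  a a a a b   (applied B -> b)
Final yield: a a a a b
Total rewrite steps: 9

9


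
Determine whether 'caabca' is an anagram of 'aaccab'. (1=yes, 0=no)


Sort characters of 'caabca': 'aaabcc'
Sort characters of 'aaccab': 'aaabcc'
Sorted forms match -> they ARE anagrams
Result: 1

1


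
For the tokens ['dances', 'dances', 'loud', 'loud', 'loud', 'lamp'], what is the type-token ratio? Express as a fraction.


Tokens: 6
Unique types: ('dances', 'lamp', 'loud') = 3
TTR = 3/6
Simplify: divide both by 3 -> 1/2
TTR = 1/2

1/2


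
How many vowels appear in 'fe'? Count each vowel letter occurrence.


Scanning each character of 'fe':
  Position 1: 'f' -> consonant (running count: 0)
  Position 2: 'e' -> vowel (running count: 1)
Total vowels: 1

1


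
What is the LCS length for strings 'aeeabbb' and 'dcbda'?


DP table for LCS of 'aeeabbb' and 'dcbda':
       d  c  b  d  a
    0  0  0  0  0  0
  a 0  0  0  0  0  1
  e 0  0  0  0  0  1
  e 0  0  0  0  0  1
  a 0  0  0  0  0  1
  b 0  0  0  1  1  1
  b 0  0  0  1  1  1
  b 0  0  0  1  1  1
LCS: 'a'
LCS length = 1

1


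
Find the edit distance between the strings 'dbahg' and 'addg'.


Building DP table for s1='dbahg' (len 5) and s2='addg' (len 4):
       a  d  d  g
    0  1  2  3  4
  d 1  1  1  2  3
  b 2  2  2  2  3
  a 3  2  3  3  3
  h 4  3  3  4  4
  g 5  4  4  4  4
Edit distance = dp[5][4] = 4

4


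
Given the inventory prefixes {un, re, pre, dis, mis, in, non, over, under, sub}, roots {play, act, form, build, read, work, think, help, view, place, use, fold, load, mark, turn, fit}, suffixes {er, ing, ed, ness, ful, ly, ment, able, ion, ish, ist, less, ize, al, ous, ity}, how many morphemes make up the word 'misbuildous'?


Segmenting 'misbuildous' against the inventory:
  'mis' -> prefix (morpheme 1)
  'build' -> root (morpheme 2)
  'ous' -> suffix (morpheme 3)
Total morphemes: 3

3


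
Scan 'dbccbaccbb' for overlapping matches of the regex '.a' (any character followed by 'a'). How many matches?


Pattern: .a means any character followed by 'a'.
Scanning 'dbccbaccbb' position-by-position:
  Pos 0: window 'db' -> no
  Pos 1: window 'bc' -> no
  Pos 2: window 'cc' -> no
  Pos 3: window 'cb' -> no
  Pos 4: window 'ba' -> MATCH
  Pos 5: window 'ac' -> no
  Pos 6: window 'cc' -> no
  Pos 7: window 'cb' -> no
  Pos 8: window 'bb' -> no
  Pos 9: window 'b' -> no
Total matches: 1

1


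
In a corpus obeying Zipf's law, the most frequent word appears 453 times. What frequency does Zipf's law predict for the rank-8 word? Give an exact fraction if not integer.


Zipf's law: freq(rank) = f1 / rank
f1 = 453, rank = 8
freq = 453 / 8
GCD(453, 8) = 1
Simplified: 453/8

453/8


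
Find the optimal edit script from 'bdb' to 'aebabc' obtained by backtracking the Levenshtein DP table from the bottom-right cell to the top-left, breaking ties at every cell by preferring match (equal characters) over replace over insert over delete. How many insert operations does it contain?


Edit distance = 4. Backtracking from cell (3, 6) with preference match > replace > insert > delete,
then listing the resulting alignment 'bdb' -> 'aebabc' left to right:
  Step 1: insert 'a' [insertion #1]
  Step 2: insert 'e' [insertion #2]
  Step 3: keep 'b'
  Step 4: replace d->a
  Step 5: keep 'b'
  Step 6: insert 'c' [insertion #3]
Total insertions: 3

3


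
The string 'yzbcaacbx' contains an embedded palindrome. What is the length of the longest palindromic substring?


Scanning 'yzbcaacbx' for palindromic substrings.
Substring at positions 2-7: 'bcaacb'.
Check: reverse('bcaacb') = 'bcaacb' -> palindrome confirmed.
Neighbouring characters ('z' / 'x') break symmetry, so it cannot extend further.
No longer palindromic substring exists; longest length = 6

6


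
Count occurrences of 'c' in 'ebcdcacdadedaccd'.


Scanning 'ebcdcacdadedaccd' for 'c':
  Position 2: 'c' -> MATCH (count: 1)
  Position 4: 'c' -> MATCH (count: 2)
  Position 6: 'c' -> MATCH (count: 3)
  Position 13: 'c' -> MATCH (count: 4)
  Position 14: 'c' -> MATCH (count: 5)
Total occurrences of 'c': 5

5


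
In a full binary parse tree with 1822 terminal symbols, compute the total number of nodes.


Leaf nodes (terminals): 1822
Internal nodes = n - 1 = 1822 - 1 = 1821
Total = leaves + internal = 1822 + 1821 = 3643

3643


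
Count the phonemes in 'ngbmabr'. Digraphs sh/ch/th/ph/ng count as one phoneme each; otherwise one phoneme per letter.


Parsing 'ngbmabr' greedily, digraphs first:
  'ng' -> digraph (1 consonant phoneme) (phonemes so far: 1)
  'b' -> consonant phoneme (phonemes so far: 2)
  'm' -> consonant phoneme (phonemes so far: 3)
  'a' -> vowel phoneme (phonemes so far: 4)
  'b' -> consonant phoneme (phonemes so far: 5)
  'r' -> consonant phoneme (phonemes so far: 6)
Total phonemes: 6

6


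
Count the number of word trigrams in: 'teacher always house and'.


Word trigrams from [4] words:
  Trigram 1: (teacher always house)
  Trigram 2: (always house and)
Total word trigrams: 4 - 2 = 2

2


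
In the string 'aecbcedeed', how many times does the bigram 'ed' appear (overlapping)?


Scanning 'aecbcedeed' for bigram 'ed':
  Position 0: 'ae' -> no
  Position 1: 'ec' -> no
  Position 2: 'cb' -> no
  Position 3: 'bc' -> no
  Position 4: 'ce' -> no
  Position 5: 'ed' -> MATCH
  Position 6: 'de' -> no
  Position 7: 'ee' -> no
  Position 8: 'ed' -> MATCH
Total matches: 2

2


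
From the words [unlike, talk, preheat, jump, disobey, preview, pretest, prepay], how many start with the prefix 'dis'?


Checking each word for prefix 'dis':
  'unlike' -> no (count: 0)
  'talk' -> no (count: 0)
  'preheat' -> no (count: 0)
  'jump' -> no (count: 0)
  'disobey' -> YES, starts with 'dis' (count: 1)
  'preview' -> no (count: 1)
  'pretest' -> no (count: 1)
  'prepay' -> no (count: 1)
Total with prefix 'dis': 1

1


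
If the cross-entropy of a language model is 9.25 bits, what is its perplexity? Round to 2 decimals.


Perplexity formula: PP = 2^H
H = 9.25
PP = 2^9.25
Decompose: 2^9.25 = 2^9 * 2^0.25
2^9 = 512, 2^0.25 ~ 1.1892071
PP ~ 512 * 1.1892071 = 608.8740352
Rounded to 2 decimals: 608.87

608.87


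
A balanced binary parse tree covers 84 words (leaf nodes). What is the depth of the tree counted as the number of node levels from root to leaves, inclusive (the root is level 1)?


In a balanced binary tree with n leaves the deepest leaf is ceil(log2(n)) edges below the root,
so counting node levels inclusive of root and leaves gives ceil(log2(n)) + 1 levels.
log2(84) = 6.3923
ceil(6.3923) = 7
levels = 7 + 1 = 8

8


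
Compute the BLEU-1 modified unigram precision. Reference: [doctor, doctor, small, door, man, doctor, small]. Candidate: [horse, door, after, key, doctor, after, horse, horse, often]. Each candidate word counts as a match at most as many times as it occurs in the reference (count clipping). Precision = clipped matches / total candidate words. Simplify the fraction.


Reference word counts: {'doctor': 3, 'door': 1, 'man': 1, 'small': 2}
Checking each candidate word (with clipping):
  'horse' -> not in reference -> no match (matches: 0)
  'door' -> in reference (ref count 1, used 1/1) -> match (matches: 1)
  'after' -> not in reference -> no match (matches: 1)
  'key' -> not in reference -> no match (matches: 1)
  'doctor' -> in reference (ref count 3, used 1/3) -> match (matches: 2)
  'after' -> not in reference -> no match (matches: 2)
  'horse' -> not in reference -> no match (matches: 2)
  'horse' -> not in reference -> no match (matches: 2)
  'often' -> not in reference -> no match (matches: 2)
Clipped matches: 2, Candidate length: 9
Precision = 2/9

2/9


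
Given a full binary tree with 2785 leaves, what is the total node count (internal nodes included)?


Leaf nodes (terminals): 2785
Internal nodes = n - 1 = 2785 - 1 = 2784
Total = leaves + internal = 2785 + 2784 = 5569

5569


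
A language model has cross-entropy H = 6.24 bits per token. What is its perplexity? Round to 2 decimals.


Perplexity formula: PP = 2^H
H = 6.24
PP = 2^6.24
Decompose: 2^6.24 = 2^6 * 2^0.24
2^6 = 64, 2^0.24 ~ 1.1809927
PP ~ 64 * 1.1809927 = 75.5835328
Rounded to 2 decimals: 75.58

75.58


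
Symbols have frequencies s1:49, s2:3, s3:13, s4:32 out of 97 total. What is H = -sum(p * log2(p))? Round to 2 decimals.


Computing entropy H = -sum(p_i * log2(p_i)):
  s1: p = 49/97 = 0.5052, -p*log2(p) = 0.4977
  s2: p = 3/97 = 0.0309, -p*log2(p) = 0.1551
  s3: p = 13/97 = 0.1340, -p*log2(p) = 0.3886
  s4: p = 32/97 = 0.3299, -p*log2(p) = 0.5278
H = sum of terms = 1.5692
Rounded to 2 decimals: 1.57

1.57


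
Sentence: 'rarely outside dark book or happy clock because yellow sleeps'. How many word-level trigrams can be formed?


Word trigrams from [10] words:
  Trigram 1: (rarely outside dark)
  Trigram 2: (outside dark book)
  Trigram 3: (dark book or)
  Trigram 4: (book or happy)
  Trigram 5: (or happy clock)
  Trigram 6: (happy clock because)
  Trigram 7: (clock because yellow)
  Trigram 8: (because yellow sleeps)
Total word trigrams: 10 - 2 = 8

8


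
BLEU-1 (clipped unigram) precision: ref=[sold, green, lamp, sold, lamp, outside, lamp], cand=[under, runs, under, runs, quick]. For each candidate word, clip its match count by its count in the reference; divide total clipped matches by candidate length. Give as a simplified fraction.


Reference word counts: {'green': 1, 'lamp': 3, 'outside': 1, 'sold': 2}
Checking each candidate word (with clipping):
  'under' -> not in reference -> no match (matches: 0)
  'runs' -> not in reference -> no match (matches: 0)
  'under' -> not in reference -> no match (matches: 0)
  'runs' -> not in reference -> no match (matches: 0)
  'quick' -> not in reference -> no match (matches: 0)
Clipped matches: 0, Candidate length: 5
Precision = 0/5 = 0

0


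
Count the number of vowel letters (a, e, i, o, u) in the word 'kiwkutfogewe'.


Scanning each character of 'kiwkutfogewe':
  Position 1: 'k' -> consonant (running count: 0)
  Position 2: 'i' -> vowel (running count: 1)
  Position 3: 'w' -> consonant (running count: 1)
  Position 4: 'k' -> consonant (running count: 1)
  Position 5: 'u' -> vowel (running count: 2)
  Position 6: 't' -> consonant (running count: 2)
  Position 7: 'f' -> consonant (running count: 2)
  Position 8: 'o' -> vowel (running count: 3)
  Position 9: 'g' -> consonant (running count: 3)
  Position 10: 'e' -> vowel (running count: 4)
  Position 11: 'w' -> consonant (running count: 4)
  Position 12: 'e' -> vowel (running count: 5)
Total vowels: 5

5


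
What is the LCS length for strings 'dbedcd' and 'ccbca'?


DP table for LCS of 'dbedcd' and 'ccbca':
       c  c  b  c  a
    0  0  0  0  0  0
  d 0  0  0  0  0  0
  b 0  0  0  1  1  1
  e 0  0  0  1  1  1
  d 0  0  0  1  1  1
  c 0  1  1  1  2  2
  d 0  1  1  1  2  2
LCS: 'bc'
LCS length = 2

2


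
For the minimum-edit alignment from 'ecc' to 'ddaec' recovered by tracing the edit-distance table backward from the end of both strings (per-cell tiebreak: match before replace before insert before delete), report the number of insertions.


Edit distance = 4. Backtracking from cell (3, 5) with preference match > replace > insert > delete,
then listing the resulting alignment 'ecc' -> 'ddaec' left to right:
  Step 1: insert 'd' [insertion #1]
  Step 2: insert 'd' [insertion #2]
  Step 3: replace e->a
  Step 4: replace c->e
  Step 5: keep 'c'
Total insertions: 2

2


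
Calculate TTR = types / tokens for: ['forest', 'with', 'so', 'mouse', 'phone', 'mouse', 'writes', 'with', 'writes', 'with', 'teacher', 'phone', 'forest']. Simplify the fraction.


Tokens: 13
Unique types: ('forest', 'mouse', 'phone', 'so', 'teacher', 'with', 'writes') = 7
TTR = 7/13
Already in lowest terms.

7/13


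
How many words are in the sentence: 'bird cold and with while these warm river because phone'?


Counting words by splitting on spaces:
  Word 1: 'bird'
  Word 2: 'cold'
  Word 3: 'and'
  Word 4: 'with'
  Word 5: 'while'
  Word 6: 'these'
  Word 7: 'warm'
  Word 8: 'river'
  Word 9: 'because'
  Word 10: 'phone'
Total words: 10

10


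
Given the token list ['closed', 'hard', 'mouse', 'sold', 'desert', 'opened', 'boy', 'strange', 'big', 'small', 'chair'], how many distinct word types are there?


Listing all tokens and tracking unique types:
  Token 1: 'closed' -> NEW (unique so far: 1)
  Token 2: 'hard' -> NEW (unique so far: 2)
  Token 3: 'mouse' -> NEW (unique so far: 3)
  Token 4: 'sold' -> NEW (unique so far: 4)
  Token 5: 'desert' -> NEW (unique so far: 5)
  Token 6: 'opened' -> NEW (unique so far: 6)
  Token 7: 'boy' -> NEW (unique so far: 7)
  Token 8: 'strange' -> NEW (unique so far: 8)
  Token 9: 'big' -> NEW (unique so far: 9)
  Token 10: 'small' -> NEW (unique so far: 10)
  Token 11: 'chair' -> NEW (unique so far: 11)
Unique types: ('big', 'boy', 'chair', 'closed', 'desert', 'hard', 'mouse', 'opened', 'small', 'sold', 'strange')
Vocabulary size: 11

11


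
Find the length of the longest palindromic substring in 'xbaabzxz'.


Scanning 'xbaabzxz' for palindromic substrings.
Substring at positions 1-4: 'baab'.
Check: reverse('baab') = 'baab' -> palindrome confirmed.
Neighbouring characters ('x' / 'z') break symmetry, so it cannot extend further.
No longer palindromic substring exists; longest length = 4

4


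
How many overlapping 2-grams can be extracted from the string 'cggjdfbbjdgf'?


String 'cggjdfbbjdgf' has length L = 12.
Number of overlapping n-grams = L - n + 1
Substituting: 12 - 2 + 1 = 11

11


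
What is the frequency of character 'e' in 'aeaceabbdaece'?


Scanning 'aeaceabbdaece' for 'e':
  Position 1: 'e' -> MATCH (count: 1)
  Position 4: 'e' -> MATCH (count: 2)
  Position 10: 'e' -> MATCH (count: 3)
  Position 12: 'e' -> MATCH (count: 4)
Total occurrences of 'e': 4

4


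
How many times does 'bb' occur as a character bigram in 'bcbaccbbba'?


Scanning 'bcbaccbbba' for bigram 'bb':
  Position 0: 'bc' -> no
  Position 1: 'cb' -> no
  Position 2: 'ba' -> no
  Position 3: 'ac' -> no
  Position 4: 'cc' -> no
  Position 5: 'cb' -> no
  Position 6: 'bb' -> MATCH
  Position 7: 'bb' -> MATCH
  Position 8: 'ba' -> no
Total matches: 2

2


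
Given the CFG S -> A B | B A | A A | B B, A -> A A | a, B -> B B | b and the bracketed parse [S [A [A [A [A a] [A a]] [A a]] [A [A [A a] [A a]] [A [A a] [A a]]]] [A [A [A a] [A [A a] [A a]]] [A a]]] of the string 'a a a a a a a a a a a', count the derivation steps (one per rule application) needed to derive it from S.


Every bracketed nonterminal node [X ...] in the tree is produced by exactly one rule application.
Reading the tree off as a leftmost derivation:
  Step 1: S  =>  A A   (applied S -> A A)
  Step 2: A A  =>  A A A   (applied A -> A A)
  Step 3: A A A  =>  A A A A   (applied A -> A A)
  Step 4: A A A A  =>  A A A A A   (applied A -> A A)
  Step 5: A A A A A  =>  a A A A A   (applied A -> a)
  Step 6: a A A A A  =>  a a A A A   (applied A -> a)
  Step 7: a a A A A  =>  a a a A A   (applied A -> a)
  Step 8: a a a A A  =>  a a a A A A   (applied A -> A A)
  Step 9: a a a A A A  =>  a a a A A A A   (applied A -> A A)
  Step 10: a a a A A A A  =>  a a a a A A A   (applied A -> a)
  Step 11: a a a a A A A  =>  a a a a a A A   (applied A -> a)
  Step 12: a a a a a A A  =>  a a a a a A A A   (applied A -> A A)
  Step 13: a a a a a A A A  =>  a a a a a a A A   (applied A -> a)
  Step 14: a a a a a a A A  =>  a a a a a a a A   (applied A -> a)
  Step 15: a a a a a a a A  =>  a a a a a a a A A   (applied A -> A A)
  Step 16: a a a a a a a A A  =>  a a a a a a a A A A   (applied A -> A A)
  Step 17: a a a a a a a A A A  =>  a a a a a a a a A A   (applied A -> a)
  Step 18: a a a a a a a a A A  =>  a a a a a a a a A A A   (applied A -> A A)
  Step 19: a a a a a a a a A A A  =>  a a a a a a a a a A A   (applied A -> a)
  Step 20: a a a a a a a a a A A  =>  a a a a a a a a a a A   (applied A -> a)
  Step 21: a a a a a a a a a a A  =>  a a a a a a a a a a a   (applied A -> a)
Final yield: a a a a a a a a a a a
Total rewrite steps: 21

21


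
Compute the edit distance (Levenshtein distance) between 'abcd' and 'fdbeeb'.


Building DP table for s1='abcd' (len 4) and s2='fdbeeb' (len 6):
       f  d  b  e  e  b
    0  1  2  3  4  5  6
  a 1  1  2  3  4  5  6
  b 2  2  2  2  3  4  5
  c 3  3  3  3  3  4  5
  d 4  4  3  4  4  4  5
Edit distance = dp[4][6] = 5

5


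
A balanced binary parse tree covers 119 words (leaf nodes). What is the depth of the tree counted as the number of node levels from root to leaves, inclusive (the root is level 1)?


In a balanced binary tree with n leaves the deepest leaf is ceil(log2(n)) edges below the root,
so counting node levels inclusive of root and leaves gives ceil(log2(n)) + 1 levels.
log2(119) = 6.8948
ceil(6.8948) = 7
levels = 7 + 1 = 8

8


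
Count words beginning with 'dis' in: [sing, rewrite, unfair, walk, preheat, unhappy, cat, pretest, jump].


Checking each word for prefix 'dis':
  'sing' -> no (count: 0)
  'rewrite' -> no (count: 0)
  'unfair' -> no (count: 0)
  'walk' -> no (count: 0)
  'preheat' -> no (count: 0)
  'unhappy' -> no (count: 0)
  'cat' -> no (count: 0)
  'pretest' -> no (count: 0)
  'jump' -> no (count: 0)
Total with prefix 'dis': 0

0


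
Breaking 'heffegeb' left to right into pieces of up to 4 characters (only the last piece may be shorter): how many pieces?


'heffegeb' has 8 characters.
Chunking with max size 4:
  Chunk 1: 'heff' (positions 0-3)
  Chunk 2: 'egeb' (positions 4-7)
Total chunks: ceil(8 / 4) = 2

2


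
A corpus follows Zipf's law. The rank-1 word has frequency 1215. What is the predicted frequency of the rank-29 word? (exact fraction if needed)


Zipf's law: freq(rank) = f1 / rank
f1 = 1215, rank = 29
freq = 1215 / 29
GCD(1215, 29) = 1
Simplified: 1215/29

1215/29


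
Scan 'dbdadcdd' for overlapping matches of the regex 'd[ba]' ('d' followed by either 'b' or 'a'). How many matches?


Pattern: d[ba] means 'd' followed by either 'b' or 'a'.
Scanning 'dbdadcdd' position-by-position:
  Pos 0: window 'db' -> MATCH
  Pos 1: window 'bd' -> no
  Pos 2: window 'da' -> MATCH
  Pos 3: window 'ad' -> no
  Pos 4: window 'dc' -> no
  Pos 5: window 'cd' -> no
  Pos 6: window 'dd' -> no
  Pos 7: window 'd' -> no
Total matches: 2

2


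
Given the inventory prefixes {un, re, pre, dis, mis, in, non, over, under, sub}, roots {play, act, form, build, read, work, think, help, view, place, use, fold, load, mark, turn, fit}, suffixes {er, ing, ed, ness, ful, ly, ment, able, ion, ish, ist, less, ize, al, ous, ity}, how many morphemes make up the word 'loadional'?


Segmenting 'loadional' against the inventory:
  'load' -> root (morpheme 1)
  'ion' -> suffix (morpheme 2)
  'al' -> suffix (morpheme 3)
Total morphemes: 3

3


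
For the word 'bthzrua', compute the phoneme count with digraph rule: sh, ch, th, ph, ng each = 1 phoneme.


Parsing 'bthzrua' greedily, digraphs first:
  'b' -> consonant phoneme (phonemes so far: 1)
  'th' -> digraph (1 consonant phoneme) (phonemes so far: 2)
  'z' -> consonant phoneme (phonemes so far: 3)
  'r' -> consonant phoneme (phonemes so far: 4)
  'u' -> vowel phoneme (phonemes so far: 5)
  'a' -> vowel phoneme (phonemes so far: 6)
Total phonemes: 6

6


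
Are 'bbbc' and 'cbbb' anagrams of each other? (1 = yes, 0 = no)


Sort characters of 'bbbc': 'bbbc'
Sort characters of 'cbbb': 'bbbc'
Sorted forms match -> they ARE anagrams
Result: 1

1


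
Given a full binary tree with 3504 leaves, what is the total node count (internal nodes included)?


Leaf nodes (terminals): 3504
Internal nodes = n - 1 = 3504 - 1 = 3503
Total = leaves + internal = 3504 + 3503 = 7007

7007


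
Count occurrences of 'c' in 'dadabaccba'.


Scanning 'dadabaccba' for 'c':
  Position 6: 'c' -> MATCH (count: 1)
  Position 7: 'c' -> MATCH (count: 2)
Total occurrences of 'c': 2

2
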